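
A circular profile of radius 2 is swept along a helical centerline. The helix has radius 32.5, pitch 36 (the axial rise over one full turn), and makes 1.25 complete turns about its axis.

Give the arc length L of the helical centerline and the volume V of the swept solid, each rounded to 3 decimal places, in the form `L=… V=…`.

L=259.191 V=3257.086

2πR = 2π·32.5 = 204.203522
per-turn = √(204.203522² + 36²) = √(41699.0786 + 1296) = √42995.0786 = 207.352547
L = 1.25 × 207.352547 = 259.190683
V = π·2² × L = 12.566371 × 259.190683 = 3257.086186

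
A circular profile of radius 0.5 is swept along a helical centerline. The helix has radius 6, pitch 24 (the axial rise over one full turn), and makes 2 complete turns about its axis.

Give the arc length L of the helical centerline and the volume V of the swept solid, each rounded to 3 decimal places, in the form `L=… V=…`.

2πR = 2π·6 = 37.699112
per-turn = √(37.699112² + 24²) = √(1421.2230 + 576) = √1997.2230 = 44.690301
L = 2 × 44.690301 = 89.380603
V = π·0.5² × L = 0.785398 × 89.380603 = 70.199361

L=89.381 V=70.199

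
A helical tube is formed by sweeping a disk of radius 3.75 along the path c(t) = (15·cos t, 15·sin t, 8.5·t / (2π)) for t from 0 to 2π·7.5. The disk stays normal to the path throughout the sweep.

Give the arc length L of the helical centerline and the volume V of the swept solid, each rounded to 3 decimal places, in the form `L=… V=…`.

2πR = 2π·15 = 94.247780
per-turn = √(94.247780² + 8.5²) = √(8882.6440 + 72.25) = √8954.8940 = 94.630301
L = 7.5 × 94.630301 = 709.727261
V = π·3.75² × L = 44.178647 × 709.727261 = 31354.789920

L=709.727 V=31354.790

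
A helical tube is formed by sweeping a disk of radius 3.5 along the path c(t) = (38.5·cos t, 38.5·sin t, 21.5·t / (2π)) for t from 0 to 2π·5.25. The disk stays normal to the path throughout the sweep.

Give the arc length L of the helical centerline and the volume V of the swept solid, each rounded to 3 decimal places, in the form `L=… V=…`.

2πR = 2π·38.5 = 241.902634
per-turn = √(241.902634² + 21.5²) = √(58516.8845 + 462.25) = √58979.1345 = 242.856201
L = 5.25 × 242.856201 = 1274.995057
V = π·3.5² × L = 38.484510 × 1274.995057 = 49067.560016

L=1274.995 V=49067.560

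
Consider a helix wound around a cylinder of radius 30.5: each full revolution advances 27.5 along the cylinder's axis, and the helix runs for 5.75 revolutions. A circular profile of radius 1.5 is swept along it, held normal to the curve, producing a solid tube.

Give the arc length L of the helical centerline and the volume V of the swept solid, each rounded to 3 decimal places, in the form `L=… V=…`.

L=1113.201 V=7868.756

2πR = 2π·30.5 = 191.637152
per-turn = √(191.637152² + 27.5²) = √(36724.7980 + 756.25) = √37481.0480 = 193.600227
L = 5.75 × 193.600227 = 1113.201306
V = π·1.5² × L = 7.068583 × 1113.201306 = 7868.756354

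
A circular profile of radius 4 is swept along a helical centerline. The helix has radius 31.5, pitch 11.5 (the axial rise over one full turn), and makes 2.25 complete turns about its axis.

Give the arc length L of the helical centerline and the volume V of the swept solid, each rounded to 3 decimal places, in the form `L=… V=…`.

L=446.072 V=22422.017

2πR = 2π·31.5 = 197.920337
per-turn = √(197.920337² + 11.5²) = √(39172.4599 + 132.25) = √39304.7099 = 198.254155
L = 2.25 × 198.254155 = 446.071848
V = π·4² × L = 50.265482 × 446.071848 = 22422.016658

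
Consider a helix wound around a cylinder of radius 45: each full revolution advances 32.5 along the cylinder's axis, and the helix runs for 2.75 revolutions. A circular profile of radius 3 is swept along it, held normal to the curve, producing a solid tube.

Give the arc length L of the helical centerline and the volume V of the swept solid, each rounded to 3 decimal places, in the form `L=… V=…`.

L=782.664 V=22129.302

2πR = 2π·45 = 282.743339
per-turn = √(282.743339² + 32.5²) = √(79943.7956 + 1056.25) = √81000.0456 = 284.605070
L = 2.75 × 284.605070 = 782.663941
V = π·3² × L = 28.274334 × 782.663941 = 22129.301598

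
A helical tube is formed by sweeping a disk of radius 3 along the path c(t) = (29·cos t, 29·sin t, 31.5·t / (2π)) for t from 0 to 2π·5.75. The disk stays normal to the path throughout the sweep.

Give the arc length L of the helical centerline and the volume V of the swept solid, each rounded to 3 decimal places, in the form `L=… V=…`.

L=1063.262 V=30063.022

2πR = 2π·29 = 182.212374
per-turn = √(182.212374² + 31.5²) = √(33201.3492 + 992.25) = √34193.5992 = 184.915114
L = 5.75 × 184.915114 = 1063.261903
V = π·3² × L = 28.274334 × 1063.261903 = 30063.022041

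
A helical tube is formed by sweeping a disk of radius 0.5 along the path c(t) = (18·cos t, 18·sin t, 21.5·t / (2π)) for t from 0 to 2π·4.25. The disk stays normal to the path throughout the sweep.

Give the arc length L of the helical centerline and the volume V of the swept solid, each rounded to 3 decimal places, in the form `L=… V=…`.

L=489.272 V=384.273

2πR = 2π·18 = 113.097336
per-turn = √(113.097336² + 21.5²) = √(12791.0073 + 462.25) = √13253.2573 = 115.122792
L = 4.25 × 115.122792 = 489.271867
V = π·0.5² × L = 0.785398 × 489.271867 = 384.273226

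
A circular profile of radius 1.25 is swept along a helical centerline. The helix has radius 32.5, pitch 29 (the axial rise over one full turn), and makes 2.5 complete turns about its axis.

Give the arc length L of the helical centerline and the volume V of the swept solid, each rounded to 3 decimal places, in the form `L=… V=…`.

L=515.631 V=2531.099

2πR = 2π·32.5 = 204.203522
per-turn = √(204.203522² + 29²) = √(41699.0786 + 841) = √42540.0786 = 206.252463
L = 2.5 × 206.252463 = 515.631158
V = π·1.25² × L = 4.908739 × 515.631158 = 2531.098529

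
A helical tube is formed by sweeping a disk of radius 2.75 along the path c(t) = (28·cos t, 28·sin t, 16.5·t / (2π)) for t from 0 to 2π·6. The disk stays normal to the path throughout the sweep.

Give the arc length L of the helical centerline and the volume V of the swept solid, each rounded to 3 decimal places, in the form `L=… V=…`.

2πR = 2π·28 = 175.929189
per-turn = √(175.929189² + 16.5²) = √(30951.0794 + 272.25) = √31223.3294 = 176.701243
L = 6 × 176.701243 = 1060.207460
V = π·2.75² × L = 23.758294 × 1060.207460 = 25188.721008

L=1060.207 V=25188.721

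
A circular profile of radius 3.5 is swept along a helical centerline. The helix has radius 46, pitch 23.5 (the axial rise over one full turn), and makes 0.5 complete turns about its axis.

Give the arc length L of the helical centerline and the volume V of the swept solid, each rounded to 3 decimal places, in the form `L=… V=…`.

2πR = 2π·46 = 289.026524
per-turn = √(289.026524² + 23.5²) = √(83536.3317 + 552.25) = √84088.5817 = 289.980313
L = 0.5 × 289.980313 = 144.990156
V = π·3.5² × L = 38.484510 × 144.990156 = 5579.875119

L=144.990 V=5579.875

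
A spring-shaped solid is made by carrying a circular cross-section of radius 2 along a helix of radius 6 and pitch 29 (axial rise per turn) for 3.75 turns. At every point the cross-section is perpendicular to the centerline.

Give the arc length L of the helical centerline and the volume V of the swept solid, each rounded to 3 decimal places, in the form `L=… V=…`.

2πR = 2π·6 = 37.699112
per-turn = √(37.699112² + 29²) = √(1421.2230 + 841) = √2262.2230 = 47.562832
L = 3.75 × 47.562832 = 178.360622
V = π·2² × L = 12.566371 × 178.360622 = 2241.345677

L=178.361 V=2241.346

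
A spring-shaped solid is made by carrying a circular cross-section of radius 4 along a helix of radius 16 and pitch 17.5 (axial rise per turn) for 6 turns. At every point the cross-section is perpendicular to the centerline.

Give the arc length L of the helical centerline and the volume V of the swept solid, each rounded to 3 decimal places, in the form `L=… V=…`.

L=612.257 V=30775.371

2πR = 2π·16 = 100.530965
per-turn = √(100.530965² + 17.5²) = √(10106.4749 + 306.25) = √10412.7249 = 102.042760
L = 6 × 102.042760 = 612.256561
V = π·4² × L = 50.265482 × 612.256561 = 30775.371433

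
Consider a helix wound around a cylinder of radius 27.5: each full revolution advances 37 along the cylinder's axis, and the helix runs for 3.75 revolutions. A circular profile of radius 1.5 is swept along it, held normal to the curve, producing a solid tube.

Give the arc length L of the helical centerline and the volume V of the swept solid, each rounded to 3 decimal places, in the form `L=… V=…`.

L=662.643 V=4683.945

2πR = 2π·27.5 = 172.787596
per-turn = √(172.787596² + 37²) = √(29855.5533 + 1369) = √31224.5533 = 176.704707
L = 3.75 × 176.704707 = 662.642650
V = π·1.5² × L = 7.068583 × 662.642650 = 4683.944879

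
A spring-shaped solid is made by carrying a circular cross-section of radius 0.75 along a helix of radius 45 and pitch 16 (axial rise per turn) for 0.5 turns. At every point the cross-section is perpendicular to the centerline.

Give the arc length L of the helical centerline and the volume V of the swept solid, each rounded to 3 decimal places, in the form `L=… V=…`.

L=141.598 V=250.224

2πR = 2π·45 = 282.743339
per-turn = √(282.743339² + 16²) = √(79943.7956 + 256) = √80199.7956 = 283.195684
L = 0.5 × 283.195684 = 141.597842
V = π·0.75² × L = 1.767146 × 141.597842 = 250.224042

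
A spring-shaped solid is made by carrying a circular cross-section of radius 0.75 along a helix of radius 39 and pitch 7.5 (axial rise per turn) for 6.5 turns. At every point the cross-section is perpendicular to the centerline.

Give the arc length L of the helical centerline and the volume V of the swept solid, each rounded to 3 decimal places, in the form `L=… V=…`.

L=1593.533 V=2816.006

2πR = 2π·39 = 245.044227
per-turn = √(245.044227² + 7.5²) = √(60046.6732 + 56.25) = √60102.9232 = 245.158975
L = 6.5 × 245.158975 = 1593.533340
V = π·0.75² × L = 1.767146 × 1593.533340 = 2816.005856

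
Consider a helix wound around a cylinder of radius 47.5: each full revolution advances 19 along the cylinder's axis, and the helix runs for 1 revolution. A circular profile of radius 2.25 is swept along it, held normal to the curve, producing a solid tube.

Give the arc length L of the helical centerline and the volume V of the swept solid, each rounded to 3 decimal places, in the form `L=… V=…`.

L=299.055 V=4756.272

2πR = 2π·47.5 = 298.451302
per-turn = √(298.451302² + 19²) = √(89073.1797 + 361) = √89434.1797 = 299.055479
L = 1 × 299.055479 = 299.055479
V = π·2.25² × L = 15.904313 × 299.055479 = 4756.271891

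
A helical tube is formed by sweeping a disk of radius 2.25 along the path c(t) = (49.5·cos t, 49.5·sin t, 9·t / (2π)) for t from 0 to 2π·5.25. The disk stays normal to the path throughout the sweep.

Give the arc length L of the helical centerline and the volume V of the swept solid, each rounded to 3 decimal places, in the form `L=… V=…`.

L=1633.526 V=25980.113

2πR = 2π·49.5 = 311.017673
per-turn = √(311.017673² + 9²) = √(96731.9927 + 81) = √96812.9927 = 311.147863
L = 5.25 × 311.147863 = 1633.526281
V = π·2.25² × L = 15.904313 × 1633.526281 = 25980.112962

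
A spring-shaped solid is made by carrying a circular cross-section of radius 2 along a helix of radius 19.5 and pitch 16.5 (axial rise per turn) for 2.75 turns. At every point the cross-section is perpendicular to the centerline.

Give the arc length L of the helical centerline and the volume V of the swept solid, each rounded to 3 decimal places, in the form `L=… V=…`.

2πR = 2π·19.5 = 122.522113
per-turn = √(122.522113² + 16.5²) = √(15011.6683 + 272.25) = √15283.9183 = 123.628145
L = 2.75 × 123.628145 = 339.977399
V = π·2² × L = 12.566371 × 339.977399 = 4272.282001

L=339.977 V=4272.282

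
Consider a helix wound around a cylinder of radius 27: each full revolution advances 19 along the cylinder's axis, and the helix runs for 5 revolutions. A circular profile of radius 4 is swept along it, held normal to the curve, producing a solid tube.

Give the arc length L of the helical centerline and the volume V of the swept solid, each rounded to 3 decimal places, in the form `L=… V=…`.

L=853.533 V=42903.265

2πR = 2π·27 = 169.646003
per-turn = √(169.646003² + 19²) = √(28779.7664 + 361) = √29140.7664 = 170.706668
L = 5 × 170.706668 = 853.533339
V = π·4² × L = 50.265482 × 853.533339 = 42903.265080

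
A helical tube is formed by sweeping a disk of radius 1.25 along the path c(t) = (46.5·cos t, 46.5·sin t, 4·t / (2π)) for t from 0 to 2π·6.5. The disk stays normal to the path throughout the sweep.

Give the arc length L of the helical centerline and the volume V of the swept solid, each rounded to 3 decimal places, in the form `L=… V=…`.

2πR = 2π·46.5 = 292.168117
per-turn = √(292.168117² + 4²) = √(85362.2085 + 16) = √85378.2085 = 292.195497
L = 6.5 × 292.195497 = 1899.270730
V = π·1.25² × L = 4.908739 × 1899.270730 = 9323.023397

L=1899.271 V=9323.023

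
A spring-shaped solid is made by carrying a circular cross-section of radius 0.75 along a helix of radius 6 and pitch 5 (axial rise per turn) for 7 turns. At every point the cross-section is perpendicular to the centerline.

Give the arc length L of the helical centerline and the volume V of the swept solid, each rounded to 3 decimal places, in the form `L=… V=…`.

L=266.205 V=470.422

2πR = 2π·6 = 37.699112
per-turn = √(37.699112² + 5²) = √(1421.2230 + 25) = √1446.2230 = 38.029239
L = 7 × 38.029239 = 266.204674
V = π·0.75² × L = 1.767146 × 266.204674 = 470.422490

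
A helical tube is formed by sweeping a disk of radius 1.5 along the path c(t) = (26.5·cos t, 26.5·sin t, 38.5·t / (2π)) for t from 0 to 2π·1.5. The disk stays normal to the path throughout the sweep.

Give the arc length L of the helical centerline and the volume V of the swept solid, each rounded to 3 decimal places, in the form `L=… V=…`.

L=256.346 V=1812.005

2πR = 2π·26.5 = 166.504411
per-turn = √(166.504411² + 38.5²) = √(27723.7188 + 1482.25) = √29205.9688 = 170.897539
L = 1.5 × 170.897539 = 256.346308
V = π·1.5² × L = 7.068583 × 256.346308 = 1812.005277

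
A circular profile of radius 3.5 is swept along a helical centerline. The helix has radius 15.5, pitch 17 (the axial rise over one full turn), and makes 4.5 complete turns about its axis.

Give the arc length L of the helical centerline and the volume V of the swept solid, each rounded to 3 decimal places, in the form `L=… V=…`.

2πR = 2π·15.5 = 97.389372
per-turn = √(97.389372² + 17²) = √(9484.6898 + 289) = √9773.6898 = 98.861974
L = 4.5 × 98.861974 = 444.878881
V = π·3.5² × L = 38.484510 × 444.878881 = 17120.945760

L=444.879 V=17120.946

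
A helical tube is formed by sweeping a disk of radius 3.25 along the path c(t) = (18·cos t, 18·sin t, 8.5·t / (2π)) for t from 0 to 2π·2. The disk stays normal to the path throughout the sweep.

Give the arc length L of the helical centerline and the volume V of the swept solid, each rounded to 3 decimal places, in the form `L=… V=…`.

2πR = 2π·18 = 113.097336
per-turn = √(113.097336² + 8.5²) = √(12791.0073 + 72.25) = √12863.2573 = 113.416301
L = 2 × 113.416301 = 226.832602
V = π·3.25² × L = 33.183072 × 226.832602 = 7527.002647

L=226.833 V=7527.003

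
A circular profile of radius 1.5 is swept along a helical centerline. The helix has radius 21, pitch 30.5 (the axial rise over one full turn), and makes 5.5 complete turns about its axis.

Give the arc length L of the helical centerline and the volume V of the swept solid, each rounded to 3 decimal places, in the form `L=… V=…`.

L=744.844 V=5264.989

2πR = 2π·21 = 131.946891
per-turn = √(131.946891² + 30.5²) = √(17409.9822 + 930.25) = √18340.2322 = 135.426113
L = 5.5 × 135.426113 = 744.843623
V = π·1.5² × L = 7.068583 × 744.843623 = 5264.989323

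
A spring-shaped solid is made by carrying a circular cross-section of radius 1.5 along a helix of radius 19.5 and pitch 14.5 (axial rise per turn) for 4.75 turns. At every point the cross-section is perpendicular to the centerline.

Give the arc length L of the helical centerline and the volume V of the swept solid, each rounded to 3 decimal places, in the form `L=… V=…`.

2πR = 2π·19.5 = 122.522113
per-turn = √(122.522113² + 14.5²) = √(15011.6683 + 210.25) = √15221.9183 = 123.377138
L = 4.75 × 123.377138 = 586.041408
V = π·1.5² × L = 7.068583 × 586.041408 = 4142.482607

L=586.041 V=4142.483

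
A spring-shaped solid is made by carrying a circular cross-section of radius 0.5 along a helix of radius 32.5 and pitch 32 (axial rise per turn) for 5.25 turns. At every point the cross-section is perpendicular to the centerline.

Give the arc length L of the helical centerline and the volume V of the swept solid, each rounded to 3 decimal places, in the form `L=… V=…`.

L=1085.152 V=852.276

2πR = 2π·32.5 = 204.203522
per-turn = √(204.203522² + 32²) = √(41699.0786 + 1024) = √42723.0786 = 206.695618
L = 5.25 × 206.695618 = 1085.151996
V = π·0.5² × L = 0.785398 × 1085.151996 = 852.276384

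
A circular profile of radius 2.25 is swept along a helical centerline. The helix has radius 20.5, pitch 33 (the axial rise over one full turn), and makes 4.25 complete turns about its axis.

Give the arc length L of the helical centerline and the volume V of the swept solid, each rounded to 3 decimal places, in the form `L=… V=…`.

2πR = 2π·20.5 = 128.805299
per-turn = √(128.805299² + 33²) = √(16590.8050 + 1089) = √17679.8050 = 132.965428
L = 4.25 × 132.965428 = 565.103068
V = π·2.25² × L = 15.904313 × 565.103068 = 8987.575967

L=565.103 V=8987.576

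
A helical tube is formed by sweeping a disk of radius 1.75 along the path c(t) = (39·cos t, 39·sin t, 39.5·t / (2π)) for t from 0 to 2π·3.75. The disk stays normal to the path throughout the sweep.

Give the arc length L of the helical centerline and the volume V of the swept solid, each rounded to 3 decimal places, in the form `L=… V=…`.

2πR = 2π·39 = 245.044227
per-turn = √(245.044227² + 39.5²) = √(60046.6732 + 1560.25) = √61606.9232 = 248.207420
L = 3.75 × 248.207420 = 930.777824
V = π·1.75² × L = 9.621128 × 930.777824 = 8955.132118

L=930.778 V=8955.132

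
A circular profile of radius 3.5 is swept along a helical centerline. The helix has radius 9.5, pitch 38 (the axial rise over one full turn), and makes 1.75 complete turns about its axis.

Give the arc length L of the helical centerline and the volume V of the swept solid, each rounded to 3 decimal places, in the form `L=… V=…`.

2πR = 2π·9.5 = 59.690260
per-turn = √(59.690260² + 38²) = √(3562.9272 + 1444) = √5006.9272 = 70.759644
L = 1.75 × 70.759644 = 123.829377
V = π·3.5² × L = 38.484510 × 123.829377 = 4765.512884

L=123.829 V=4765.513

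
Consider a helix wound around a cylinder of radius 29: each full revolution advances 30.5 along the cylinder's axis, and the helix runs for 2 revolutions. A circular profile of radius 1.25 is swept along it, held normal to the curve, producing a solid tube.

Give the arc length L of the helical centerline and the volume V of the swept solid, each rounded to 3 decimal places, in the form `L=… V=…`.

2πR = 2π·29 = 182.212374
per-turn = √(182.212374² + 30.5²) = √(33201.3492 + 930.25) = √34131.5992 = 184.747393
L = 2 × 184.747393 = 369.494786
V = π·1.25² × L = 4.908739 × 369.494786 = 1813.753289

L=369.495 V=1813.753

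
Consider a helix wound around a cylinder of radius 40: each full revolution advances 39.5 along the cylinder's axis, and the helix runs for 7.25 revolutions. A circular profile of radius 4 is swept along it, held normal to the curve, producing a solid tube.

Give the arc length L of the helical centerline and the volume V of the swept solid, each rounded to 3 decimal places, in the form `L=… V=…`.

L=1844.491 V=92714.210

2πR = 2π·40 = 251.327412
per-turn = √(251.327412² + 39.5²) = √(63165.4682 + 1560.25) = √64725.7182 = 254.412496
L = 7.25 × 254.412496 = 1844.490597
V = π·4² × L = 50.265482 × 1844.490597 = 92714.209729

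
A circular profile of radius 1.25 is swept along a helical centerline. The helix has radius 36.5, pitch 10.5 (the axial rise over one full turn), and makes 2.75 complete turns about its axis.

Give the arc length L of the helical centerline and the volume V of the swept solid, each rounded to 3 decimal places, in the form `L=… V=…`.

2πR = 2π·36.5 = 229.336264
per-turn = √(229.336264² + 10.5²) = √(52595.1219 + 110.25) = √52705.3719 = 229.576505
L = 2.75 × 229.576505 = 631.335390
V = π·1.25² × L = 4.908739 × 631.335390 = 3099.060349

L=631.335 V=3099.060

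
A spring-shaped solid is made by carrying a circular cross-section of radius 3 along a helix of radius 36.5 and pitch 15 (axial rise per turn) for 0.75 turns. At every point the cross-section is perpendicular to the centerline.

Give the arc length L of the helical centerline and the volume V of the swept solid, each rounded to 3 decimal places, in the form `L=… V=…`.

L=172.370 V=4873.639

2πR = 2π·36.5 = 229.336264
per-turn = √(229.336264² + 15²) = √(52595.1219 + 225) = √52820.1219 = 229.826286
L = 0.75 × 229.826286 = 172.369715
V = π·3² × L = 28.274334 × 172.369715 = 4873.638864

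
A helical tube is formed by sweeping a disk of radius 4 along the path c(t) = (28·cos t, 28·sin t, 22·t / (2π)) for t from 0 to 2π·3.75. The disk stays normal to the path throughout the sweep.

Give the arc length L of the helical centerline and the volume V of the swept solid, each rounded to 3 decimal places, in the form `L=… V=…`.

2πR = 2π·28 = 175.929189
per-turn = √(175.929189² + 22²) = √(30951.0794 + 484) = √31435.0794 = 177.299406
L = 3.75 × 177.299406 = 664.872773
V = π·4² × L = 50.265482 × 664.872773 = 33420.150701

L=664.873 V=33420.151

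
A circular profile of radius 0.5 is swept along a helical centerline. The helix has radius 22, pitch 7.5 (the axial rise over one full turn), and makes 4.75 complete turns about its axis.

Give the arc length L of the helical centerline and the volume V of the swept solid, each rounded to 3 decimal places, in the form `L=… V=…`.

2πR = 2π·22 = 138.230077
per-turn = √(138.230077² + 7.5²) = √(19107.5541 + 56.25) = √19163.8041 = 138.433392
L = 4.75 × 138.433392 = 657.558614
V = π·0.5² × L = 0.785398 × 657.558614 = 516.445328

L=657.559 V=516.445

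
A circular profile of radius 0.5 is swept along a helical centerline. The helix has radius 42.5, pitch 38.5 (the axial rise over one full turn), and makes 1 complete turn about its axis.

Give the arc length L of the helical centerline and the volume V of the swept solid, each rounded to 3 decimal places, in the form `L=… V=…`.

2πR = 2π·42.5 = 267.035376
per-turn = √(267.035376² + 38.5²) = √(71307.8918 + 1482.25) = √72790.1418 = 269.796482
L = 1 × 269.796482 = 269.796482
V = π·0.5² × L = 0.785398 × 269.796482 = 211.897662

L=269.796 V=211.898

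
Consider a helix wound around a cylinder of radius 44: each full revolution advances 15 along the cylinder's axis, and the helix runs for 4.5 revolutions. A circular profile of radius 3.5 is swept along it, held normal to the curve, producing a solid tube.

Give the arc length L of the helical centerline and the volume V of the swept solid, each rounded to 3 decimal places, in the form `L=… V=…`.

L=1245.901 V=47947.871

2πR = 2π·44 = 276.460154
per-turn = √(276.460154² + 15²) = √(76430.2165 + 225) = √76655.2165 = 276.866785
L = 4.5 × 276.866785 = 1245.900531
V = π·3.5² × L = 38.484510 × 1245.900531 = 47947.871462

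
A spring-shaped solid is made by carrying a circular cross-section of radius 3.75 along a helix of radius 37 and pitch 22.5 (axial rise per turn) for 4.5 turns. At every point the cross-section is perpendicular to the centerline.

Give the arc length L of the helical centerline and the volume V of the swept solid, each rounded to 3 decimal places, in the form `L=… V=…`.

L=1051.039 V=46433.463

2πR = 2π·37 = 232.477856
per-turn = √(232.477856² + 22.5²) = √(54045.9537 + 506.25) = √54552.2037 = 233.564132
L = 4.5 × 233.564132 = 1051.038593
V = π·3.75² × L = 44.178647 × 1051.038593 = 46433.462679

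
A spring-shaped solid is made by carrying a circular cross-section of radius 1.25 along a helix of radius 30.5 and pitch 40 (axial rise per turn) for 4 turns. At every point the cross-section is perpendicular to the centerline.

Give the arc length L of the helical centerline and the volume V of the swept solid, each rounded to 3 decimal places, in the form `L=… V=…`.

2πR = 2π·30.5 = 191.637152
per-turn = √(191.637152² + 40²) = √(36724.7980 + 1600) = √38324.7980 = 195.767204
L = 4 × 195.767204 = 783.068814
V = π·1.25² × L = 4.908739 × 783.068814 = 3843.880053

L=783.069 V=3843.880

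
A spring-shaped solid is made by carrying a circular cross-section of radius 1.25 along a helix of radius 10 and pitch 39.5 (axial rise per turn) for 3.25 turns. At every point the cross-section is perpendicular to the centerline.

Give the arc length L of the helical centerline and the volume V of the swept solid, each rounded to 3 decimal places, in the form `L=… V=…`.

2πR = 2π·10 = 62.831853
per-turn = √(62.831853² + 39.5²) = √(3947.8418 + 1560.25) = √5508.0918 = 74.216519
L = 3.25 × 74.216519 = 241.203688
V = π·1.25² × L = 4.908739 × 241.203688 = 1184.005836

L=241.204 V=1184.006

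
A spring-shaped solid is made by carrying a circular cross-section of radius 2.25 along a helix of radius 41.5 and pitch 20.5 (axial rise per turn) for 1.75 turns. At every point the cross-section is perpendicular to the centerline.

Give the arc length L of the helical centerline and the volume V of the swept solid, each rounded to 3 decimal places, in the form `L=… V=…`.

L=457.724 V=7279.792

2πR = 2π·41.5 = 260.752190
per-turn = √(260.752190² + 20.5²) = √(67991.7047 + 420.25) = √68411.9547 = 261.556791
L = 1.75 × 261.556791 = 457.724384
V = π·2.25² × L = 15.904313 × 457.724384 = 7279.791777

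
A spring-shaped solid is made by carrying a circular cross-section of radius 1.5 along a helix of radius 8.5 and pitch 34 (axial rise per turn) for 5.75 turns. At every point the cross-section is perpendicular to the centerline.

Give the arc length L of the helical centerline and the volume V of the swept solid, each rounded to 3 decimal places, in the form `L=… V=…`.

L=364.040 V=2573.245

2πR = 2π·8.5 = 53.407075
per-turn = √(53.407075² + 34²) = √(2852.3157 + 1156) = √4008.3157 = 63.311260
L = 5.75 × 63.311260 = 364.039746
V = π·1.5² × L = 7.068583 × 364.039746 = 2573.245333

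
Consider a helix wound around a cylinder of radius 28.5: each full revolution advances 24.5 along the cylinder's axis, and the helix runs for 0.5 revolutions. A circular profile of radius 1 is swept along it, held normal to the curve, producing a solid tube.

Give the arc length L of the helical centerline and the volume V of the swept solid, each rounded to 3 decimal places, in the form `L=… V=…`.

2πR = 2π·28.5 = 179.070781
per-turn = √(179.070781² + 24.5²) = √(32066.3447 + 600.25) = √32666.5947 = 180.739024
L = 0.5 × 180.739024 = 90.369512
V = π·1² × L = 3.141593 × 90.369512 = 283.904195

L=90.370 V=283.904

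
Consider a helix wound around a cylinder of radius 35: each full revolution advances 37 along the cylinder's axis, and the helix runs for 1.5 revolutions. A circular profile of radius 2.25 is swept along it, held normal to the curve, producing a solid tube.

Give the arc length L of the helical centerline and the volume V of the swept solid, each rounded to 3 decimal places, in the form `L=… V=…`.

L=334.504 V=5320.049

2πR = 2π·35 = 219.911486
per-turn = √(219.911486² + 37²) = √(48361.0616 + 1369) = √49730.0616 = 223.002380
L = 1.5 × 223.002380 = 334.503570
V = π·2.25² × L = 15.904313 × 334.503570 = 5320.049417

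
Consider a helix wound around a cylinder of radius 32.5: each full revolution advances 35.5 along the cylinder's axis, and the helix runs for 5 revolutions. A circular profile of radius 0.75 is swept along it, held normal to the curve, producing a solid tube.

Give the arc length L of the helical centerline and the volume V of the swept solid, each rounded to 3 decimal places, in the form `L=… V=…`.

2πR = 2π·32.5 = 204.203522
per-turn = √(204.203522² + 35.5²) = √(41699.0786 + 1260.25) = √42959.3286 = 207.266323
L = 5 × 207.266323 = 1036.331614
V = π·0.75² × L = 1.767146 × 1036.331614 = 1831.349130

L=1036.332 V=1831.349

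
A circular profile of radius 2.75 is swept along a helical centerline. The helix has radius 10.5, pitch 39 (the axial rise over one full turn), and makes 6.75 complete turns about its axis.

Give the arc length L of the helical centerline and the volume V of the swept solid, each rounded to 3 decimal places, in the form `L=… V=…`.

L=517.311 V=12290.438

2πR = 2π·10.5 = 65.973446
per-turn = √(65.973446² + 39²) = √(4352.4955 + 1521) = √5873.4955 = 76.638734
L = 6.75 × 76.638734 = 517.311454
V = π·2.75² × L = 23.758294 × 517.311454 = 12290.437846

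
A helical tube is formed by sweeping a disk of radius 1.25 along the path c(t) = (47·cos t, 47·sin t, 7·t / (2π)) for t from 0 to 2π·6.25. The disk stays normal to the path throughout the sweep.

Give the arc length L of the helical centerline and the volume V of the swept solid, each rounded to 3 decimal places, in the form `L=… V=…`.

L=1846.204 V=9062.533

2πR = 2π·47 = 295.309709
per-turn = √(295.309709² + 7²) = √(87207.8245 + 49) = √87256.8245 = 295.392662
L = 6.25 × 295.392662 = 1846.204135
V = π·1.25² × L = 4.908739 × 1846.204135 = 9062.533354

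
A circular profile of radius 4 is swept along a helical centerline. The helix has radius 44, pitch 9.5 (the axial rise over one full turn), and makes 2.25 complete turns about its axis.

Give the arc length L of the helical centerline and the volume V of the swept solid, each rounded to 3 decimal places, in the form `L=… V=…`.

L=622.402 V=31285.362

2πR = 2π·44 = 276.460154
per-turn = √(276.460154² + 9.5²) = √(76430.2165 + 90.25) = √76520.4665 = 276.623330
L = 2.25 × 276.623330 = 622.402492
V = π·4² × L = 50.265482 × 622.402492 = 31285.361524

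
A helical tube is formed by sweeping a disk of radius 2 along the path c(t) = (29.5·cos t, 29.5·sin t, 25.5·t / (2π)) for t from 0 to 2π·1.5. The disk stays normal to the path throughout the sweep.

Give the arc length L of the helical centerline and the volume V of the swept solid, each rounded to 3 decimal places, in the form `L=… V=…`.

2πR = 2π·29.5 = 185.353967
per-turn = √(185.353967² + 25.5²) = √(34356.0929 + 650.25) = √35006.3429 = 187.099821
L = 1.5 × 187.099821 = 280.649731
V = π·2² × L = 12.566371 × 280.649731 = 3526.748534

L=280.650 V=3526.749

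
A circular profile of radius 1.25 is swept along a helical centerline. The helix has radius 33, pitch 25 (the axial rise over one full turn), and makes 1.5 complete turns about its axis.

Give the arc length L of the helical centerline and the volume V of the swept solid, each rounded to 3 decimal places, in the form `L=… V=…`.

L=313.270 V=1537.762

2πR = 2π·33 = 207.345115
per-turn = √(207.345115² + 25²) = √(42991.9968 + 625) = √43616.9968 = 208.846826
L = 1.5 × 208.846826 = 313.270239
V = π·1.25² × L = 4.908739 × 313.270239 = 1537.761690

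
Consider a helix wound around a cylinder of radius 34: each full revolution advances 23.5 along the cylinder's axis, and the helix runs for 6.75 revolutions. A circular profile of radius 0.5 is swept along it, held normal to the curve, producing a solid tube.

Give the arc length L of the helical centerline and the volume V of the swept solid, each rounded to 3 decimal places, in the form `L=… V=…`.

2πR = 2π·34 = 213.628300
per-turn = √(213.628300² + 23.5²) = √(45637.0508 + 552.25) = √46189.3008 = 214.916962
L = 6.75 × 214.916962 = 1450.689497
V = π·0.5² × L = 0.785398 × 1450.689497 = 1139.368866

L=1450.689 V=1139.369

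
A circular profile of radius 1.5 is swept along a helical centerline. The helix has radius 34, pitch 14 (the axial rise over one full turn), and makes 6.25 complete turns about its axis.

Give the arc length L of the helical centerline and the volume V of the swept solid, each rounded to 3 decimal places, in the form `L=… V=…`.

2πR = 2π·34 = 213.628300
per-turn = √(213.628300² + 14²) = √(45637.0508 + 196) = √45833.0508 = 214.086550
L = 6.25 × 214.086550 = 1338.040935
V = π·1.5² × L = 7.068583 × 1338.040935 = 9458.054039

L=1338.041 V=9458.054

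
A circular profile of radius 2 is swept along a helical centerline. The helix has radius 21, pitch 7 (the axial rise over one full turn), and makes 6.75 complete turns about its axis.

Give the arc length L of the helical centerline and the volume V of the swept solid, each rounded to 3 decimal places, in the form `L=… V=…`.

L=891.894 V=11207.870

2πR = 2π·21 = 131.946891
per-turn = √(131.946891² + 7²) = √(17409.9822 + 49) = √17458.9822 = 132.132442
L = 6.75 × 132.132442 = 891.893982
V = π·2² × L = 12.566371 × 891.893982 = 11207.870324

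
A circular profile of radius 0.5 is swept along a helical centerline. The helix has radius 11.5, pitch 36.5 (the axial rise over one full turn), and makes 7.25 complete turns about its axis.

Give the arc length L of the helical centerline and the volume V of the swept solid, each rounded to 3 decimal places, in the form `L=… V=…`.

L=586.904 V=460.953

2πR = 2π·11.5 = 72.256631
per-turn = √(72.256631² + 36.5²) = √(5221.0207 + 1332.25) = √6553.2707 = 80.952274
L = 7.25 × 80.952274 = 586.903989
V = π·0.5² × L = 0.785398 × 586.903989 = 460.953315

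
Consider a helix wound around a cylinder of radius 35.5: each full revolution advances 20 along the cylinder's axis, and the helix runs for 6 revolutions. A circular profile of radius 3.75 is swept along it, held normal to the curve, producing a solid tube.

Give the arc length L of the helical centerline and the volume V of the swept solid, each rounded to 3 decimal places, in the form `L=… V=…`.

2πR = 2π·35.5 = 223.053078
per-turn = √(223.053078² + 20²) = √(49752.6758 + 400) = √50152.6758 = 223.947931
L = 6 × 223.947931 = 1343.687586
V = π·3.75² × L = 44.178647 × 1343.687586 = 59362.299117

L=1343.688 V=59362.299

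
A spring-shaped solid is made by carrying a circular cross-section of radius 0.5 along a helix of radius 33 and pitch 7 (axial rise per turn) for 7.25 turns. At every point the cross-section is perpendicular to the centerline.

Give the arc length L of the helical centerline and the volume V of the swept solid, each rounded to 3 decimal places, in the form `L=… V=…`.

L=1504.109 V=1181.324

2πR = 2π·33 = 207.345115
per-turn = √(207.345115² + 7²) = √(42991.9968 + 49) = √43040.9968 = 207.463242
L = 7.25 × 207.463242 = 1504.108504
V = π·0.5² × L = 0.785398 × 1504.108504 = 1181.324057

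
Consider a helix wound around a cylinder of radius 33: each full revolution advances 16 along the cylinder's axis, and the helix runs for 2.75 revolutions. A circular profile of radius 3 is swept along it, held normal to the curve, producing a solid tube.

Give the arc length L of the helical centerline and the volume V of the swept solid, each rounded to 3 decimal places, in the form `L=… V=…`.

L=571.894 V=16169.928

2πR = 2π·33 = 207.345115
per-turn = √(207.345115² + 16²) = √(42991.9968 + 256) = √43247.9968 = 207.961527
L = 2.75 × 207.961527 = 571.894200
V = π·3² × L = 28.274334 × 571.894200 = 16169.927546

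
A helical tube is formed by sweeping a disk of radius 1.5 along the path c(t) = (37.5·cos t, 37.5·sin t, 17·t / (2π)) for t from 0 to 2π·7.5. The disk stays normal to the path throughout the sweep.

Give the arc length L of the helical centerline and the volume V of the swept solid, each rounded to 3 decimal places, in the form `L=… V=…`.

L=1771.739 V=12523.688

2πR = 2π·37.5 = 235.619449
per-turn = √(235.619449² + 17²) = √(55516.5248 + 289) = √55805.5248 = 236.231930
L = 7.5 × 236.231930 = 1771.739475
V = π·1.5² × L = 7.068583 × 1771.739475 = 12523.688368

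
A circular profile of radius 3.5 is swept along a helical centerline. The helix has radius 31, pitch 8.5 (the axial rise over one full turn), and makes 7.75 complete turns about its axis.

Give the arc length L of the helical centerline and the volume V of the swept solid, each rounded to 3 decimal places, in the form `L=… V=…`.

L=1510.972 V=58149.015

2πR = 2π·31 = 194.778745
per-turn = √(194.778745² + 8.5²) = √(37938.7593 + 72.25) = √38011.0093 = 194.964123
L = 7.75 × 194.964123 = 1510.971954
V = π·3.5² × L = 38.484510 × 1510.971954 = 58149.015301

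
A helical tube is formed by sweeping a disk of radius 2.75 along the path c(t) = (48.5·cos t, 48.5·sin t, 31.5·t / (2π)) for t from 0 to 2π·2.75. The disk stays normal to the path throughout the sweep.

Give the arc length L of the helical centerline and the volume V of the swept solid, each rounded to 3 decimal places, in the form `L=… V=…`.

2πR = 2π·48.5 = 304.734487
per-turn = √(304.734487² + 31.5²) = √(92863.1078 + 992.25) = √93855.3578 = 306.358218
L = 2.75 × 306.358218 = 842.485100
V = π·2.75² × L = 23.758294 × 842.485100 = 20016.009065

L=842.485 V=20016.009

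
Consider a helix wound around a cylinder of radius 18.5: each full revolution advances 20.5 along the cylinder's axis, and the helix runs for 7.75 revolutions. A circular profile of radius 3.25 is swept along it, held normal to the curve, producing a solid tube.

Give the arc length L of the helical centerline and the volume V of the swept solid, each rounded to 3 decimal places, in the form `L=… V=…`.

2πR = 2π·18.5 = 116.238928
per-turn = √(116.238928² + 20.5²) = √(13511.4884 + 420.25) = √13931.7384 = 118.032785
L = 7.75 × 118.032785 = 914.754087
V = π·3.25² × L = 33.183072 × 914.754087 = 30354.351091

L=914.754 V=30354.351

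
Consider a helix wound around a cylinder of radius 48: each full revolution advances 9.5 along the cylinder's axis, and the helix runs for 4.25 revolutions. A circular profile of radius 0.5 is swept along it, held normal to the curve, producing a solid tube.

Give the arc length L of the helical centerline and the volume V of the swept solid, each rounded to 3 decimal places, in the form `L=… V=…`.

L=1282.406 V=1007.199

2πR = 2π·48 = 301.592895
per-turn = √(301.592895² + 9.5²) = √(90958.2742 + 90.25) = √91048.5242 = 301.742480
L = 4.25 × 301.742480 = 1282.405539
V = π·0.5² × L = 0.785398 × 1282.405539 = 1007.198955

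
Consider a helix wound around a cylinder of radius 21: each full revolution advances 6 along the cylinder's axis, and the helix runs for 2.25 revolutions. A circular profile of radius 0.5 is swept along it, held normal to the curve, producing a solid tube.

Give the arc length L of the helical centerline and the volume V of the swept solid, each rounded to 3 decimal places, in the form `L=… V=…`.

L=297.187 V=233.410

2πR = 2π·21 = 131.946891
per-turn = √(131.946891² + 6²) = √(17409.9822 + 36) = √17445.9822 = 132.083240
L = 2.25 × 132.083240 = 297.187289
V = π·0.5² × L = 0.785398 × 297.187289 = 233.410351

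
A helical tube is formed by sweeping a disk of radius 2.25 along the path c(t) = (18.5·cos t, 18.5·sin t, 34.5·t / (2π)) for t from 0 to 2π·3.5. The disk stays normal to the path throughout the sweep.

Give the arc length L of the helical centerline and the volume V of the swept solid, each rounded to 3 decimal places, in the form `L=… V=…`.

2πR = 2π·18.5 = 116.238928
per-turn = √(116.238928² + 34.5²) = √(13511.4884 + 1190.25) = √14701.7384 = 121.250725
L = 3.5 × 121.250725 = 424.377539
V = π·2.25² × L = 15.904313 × 424.377539 = 6749.433131

L=424.378 V=6749.433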